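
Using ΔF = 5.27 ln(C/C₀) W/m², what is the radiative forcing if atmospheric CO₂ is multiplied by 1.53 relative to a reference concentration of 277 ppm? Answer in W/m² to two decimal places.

Because the forcing depends only on the ratio C/C₀, the initial concentration does not enter.
ΔF = 5.27 × ln(1.53) = 5.27 × 0.42527 = 2.2412 W/m².

ΔF = 2.24 W/m²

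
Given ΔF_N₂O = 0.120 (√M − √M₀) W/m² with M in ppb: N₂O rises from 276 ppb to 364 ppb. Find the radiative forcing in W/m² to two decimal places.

ΔF = 0.30 W/m²

N₂O: 0.120 × (√364 − √276) = 0.120 × (19.0788 − 16.6132) = 0.120 × 2.4656 = 0.2959 W/m².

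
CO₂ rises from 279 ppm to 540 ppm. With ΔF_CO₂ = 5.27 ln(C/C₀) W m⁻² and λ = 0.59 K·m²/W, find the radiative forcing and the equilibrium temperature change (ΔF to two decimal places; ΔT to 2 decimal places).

CO₂: 5.27 × ln(540/279) = 5.27 × ln(1.93548) = 5.27 × 0.66036 = 3.4801 W/m².
ΔT = λ ΔF = 0.59 × 3.48 = 2.0532 K.

ΔF = 3.48 W/m²; ΔT = 2.05 K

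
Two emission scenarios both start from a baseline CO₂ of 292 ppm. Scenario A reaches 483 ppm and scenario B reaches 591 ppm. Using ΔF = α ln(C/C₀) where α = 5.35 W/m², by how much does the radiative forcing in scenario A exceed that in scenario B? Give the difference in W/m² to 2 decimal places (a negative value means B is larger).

ΔF_A − ΔF_B = -1.08 W/m²

ΔF_A = 5.35 ln(483/292) = 5.35 × 0.50326 = 2.6924 W/m².
ΔF_B = 5.35 ln(591/292) = 5.35 × 0.70506 = 3.7721 W/m².
Difference: 2.6924 − 3.7721 = -1.0797 W/m².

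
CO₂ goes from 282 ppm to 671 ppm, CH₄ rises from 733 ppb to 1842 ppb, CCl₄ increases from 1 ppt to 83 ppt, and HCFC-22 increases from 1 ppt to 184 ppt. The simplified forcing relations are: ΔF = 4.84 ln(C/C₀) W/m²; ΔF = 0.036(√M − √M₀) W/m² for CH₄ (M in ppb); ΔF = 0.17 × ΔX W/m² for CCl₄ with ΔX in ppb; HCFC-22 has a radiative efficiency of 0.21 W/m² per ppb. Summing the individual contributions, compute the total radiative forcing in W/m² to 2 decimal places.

ΔF = 4.82 W/m²

CO₂: 4.84 × ln(671/282) = 4.84 × ln(2.37943) = 4.84 × 0.86686 = 4.1956 W/m².
CH₄: 0.036 × (√1842 − √733) = 0.036 × (42.9185 − 27.0740) = 0.036 × 15.8445 = 0.5704 W/m².
CCl₄: Δ = 83 − 1 = 82 ppt = 0.082 ppb; ΔF = 0.17 × 0.082 = 0.0139 W/m².
HCFC-22: Δ = 184 − 1 = 183 ppt = 0.183 ppb; ΔF = 0.21 × 0.183 = 0.0384 W/m².
Total ΔF = 4.1956 + 0.5704 + 0.0139 + 0.0384 = 4.8183 W/m².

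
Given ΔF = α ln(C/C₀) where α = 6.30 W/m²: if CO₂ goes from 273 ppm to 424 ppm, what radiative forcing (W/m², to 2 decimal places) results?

ΔF = 2.77 W/m²

CO₂: 6.30 × ln(424/273) = 6.30 × ln(1.55311) = 6.30 × 0.44026 = 2.7736 W/m².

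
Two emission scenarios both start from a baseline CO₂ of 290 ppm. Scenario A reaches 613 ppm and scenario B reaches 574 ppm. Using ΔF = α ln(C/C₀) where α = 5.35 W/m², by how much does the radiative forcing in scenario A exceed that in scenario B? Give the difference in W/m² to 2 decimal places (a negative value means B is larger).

ΔF_A − ΔF_B = 0.35 W/m²

ΔF_A = 5.35 ln(613/290) = 5.35 × 0.74848 = 4.0044 W/m².
ΔF_B = 5.35 ln(574/290) = 5.35 × 0.68275 = 3.6527 W/m².
Difference: 4.0044 − 3.6527 = 0.3517 W/m².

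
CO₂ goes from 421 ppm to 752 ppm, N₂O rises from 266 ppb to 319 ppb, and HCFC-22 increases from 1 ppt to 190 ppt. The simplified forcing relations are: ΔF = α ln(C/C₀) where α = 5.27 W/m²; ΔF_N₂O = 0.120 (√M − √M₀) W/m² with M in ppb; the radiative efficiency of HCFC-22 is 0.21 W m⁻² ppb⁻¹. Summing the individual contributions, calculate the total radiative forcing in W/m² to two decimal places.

ΔF = 3.28 W/m²

CO₂: 5.27 × ln(752/421) = 5.27 × ln(1.78622) = 5.27 × 0.58010 = 3.0571 W/m².
N₂O: 0.120 × (√319 − √266) = 0.120 × (17.8606 − 16.3095) = 0.120 × 1.5511 = 0.1861 W/m².
HCFC-22: Δ = 190 − 1 = 189 ppt = 0.189 ppb; ΔF = 0.21 × 0.189 = 0.0397 W/m².
Total ΔF = 3.0571 + 0.1861 + 0.0397 = 3.2829 W/m².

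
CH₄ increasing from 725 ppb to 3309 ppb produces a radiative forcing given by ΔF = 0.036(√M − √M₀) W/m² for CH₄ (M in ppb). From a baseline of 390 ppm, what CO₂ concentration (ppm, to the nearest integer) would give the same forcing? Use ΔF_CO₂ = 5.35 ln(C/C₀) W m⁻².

CH₄ forcing: 0.036 × (√3309 − √725) = 0.036 × (57.5239 − 26.9258) = 0.036 × 30.5981 = 1.10153 W/m².
Set 5.35 ln(C/390) = 1.10153: ln(C/390) = 1.10153/5.35 = 0.20589, so C = 390 × e^0.20589 = 390 × 1.22862 = 479.16 ppm.

C ≈ 479 ppm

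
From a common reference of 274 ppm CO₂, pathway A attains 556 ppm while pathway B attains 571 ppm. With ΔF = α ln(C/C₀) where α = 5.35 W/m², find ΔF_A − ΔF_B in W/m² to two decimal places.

ΔF_A = 5.35 ln(556/274) = 5.35 × 0.70764 = 3.7859 W/m².
ΔF_B = 5.35 ln(571/274) = 5.35 × 0.73426 = 3.9283 W/m².
Difference: 3.7859 − 3.9283 = -0.1424 W/m².
(Equivalently, ΔF_A − ΔF_B = 5.35 ln(556/571) = 5.35 × -0.02662 = -0.1424 W/m².)

ΔF_A − ΔF_B = -0.14 W/m²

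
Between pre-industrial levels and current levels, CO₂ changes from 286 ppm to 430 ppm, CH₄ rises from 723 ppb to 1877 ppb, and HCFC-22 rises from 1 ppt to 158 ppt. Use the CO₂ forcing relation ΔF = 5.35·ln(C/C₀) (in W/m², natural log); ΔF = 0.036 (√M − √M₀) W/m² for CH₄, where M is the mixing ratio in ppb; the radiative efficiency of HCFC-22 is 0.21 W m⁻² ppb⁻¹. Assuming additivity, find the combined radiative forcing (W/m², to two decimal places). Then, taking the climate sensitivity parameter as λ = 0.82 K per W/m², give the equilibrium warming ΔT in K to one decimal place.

ΔF = 2.81 W/m²; ΔT = 2.3 K

CO₂: 5.35 × ln(430/286) = 5.35 × ln(1.50350) = 5.35 × 0.40780 = 2.1817 W/m².
CH₄: 0.036 × (√1877 − √723) = 0.036 × (43.3244 − 26.8887) = 0.036 × 16.4357 = 0.5917 W/m².
HCFC-22: Δ = 158 − 1 = 157 ppt = 0.157 ppb; ΔF = 0.21 × 0.157 = 0.0330 W/m².
Total ΔF = 2.1817 + 0.5917 + 0.0330 = 2.8064 W/m².
ΔT = λ ΔF = 0.82 × 2.81 = 2.3042 K.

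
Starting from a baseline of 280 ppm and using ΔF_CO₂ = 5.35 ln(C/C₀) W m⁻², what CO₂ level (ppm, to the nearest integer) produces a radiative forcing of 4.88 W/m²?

Set 5.35 ln(C/280) = 4.88, so ln(C/280) = 4.88/5.35 = 0.91215.
Then C/280 = e^0.91215 = 2.48967, giving C = 280 × 2.48967 = 697.11 ppm.

C ≈ 697 ppm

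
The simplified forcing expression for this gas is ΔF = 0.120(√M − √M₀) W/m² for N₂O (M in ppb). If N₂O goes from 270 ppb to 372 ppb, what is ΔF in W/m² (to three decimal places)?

ΔF = 0.343 W/m²

N₂O: 0.120 × (√372 − √270) = 0.120 × (19.2873 − 16.4317) = 0.120 × 2.8556 = 0.3427 W/m².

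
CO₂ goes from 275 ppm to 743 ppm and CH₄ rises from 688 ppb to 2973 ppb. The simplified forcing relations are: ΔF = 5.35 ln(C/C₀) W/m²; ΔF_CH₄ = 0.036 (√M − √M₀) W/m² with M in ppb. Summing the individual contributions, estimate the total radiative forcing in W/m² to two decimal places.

ΔF = 6.34 W/m²

CO₂: 5.35 × ln(743/275) = 5.35 × ln(2.70182) = 5.35 × 0.99393 = 5.3175 W/m².
CH₄: 0.036 × (√2973 − √688) = 0.036 × (54.5252 − 26.2298) = 0.036 × 28.2954 = 1.0186 W/m².
Total ΔF = 5.3175 + 1.0186 = 6.3361 W/m².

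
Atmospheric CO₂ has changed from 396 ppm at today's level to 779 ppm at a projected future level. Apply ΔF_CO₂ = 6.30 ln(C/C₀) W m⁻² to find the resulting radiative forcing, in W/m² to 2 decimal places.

ΔF = 4.26 W/m²

CO₂: 6.30 × ln(779/396) = 6.30 × ln(1.96717) = 6.30 × 0.67660 = 4.2626 W/m².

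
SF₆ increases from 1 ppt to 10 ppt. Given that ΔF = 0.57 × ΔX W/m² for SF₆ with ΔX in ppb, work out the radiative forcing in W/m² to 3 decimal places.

SF₆: Δ = 10 − 1 = 9 ppt = 0.009 ppb; ΔF = 0.57 × 0.009 = 0.0051 W/m².

ΔF = 0.005 W/m²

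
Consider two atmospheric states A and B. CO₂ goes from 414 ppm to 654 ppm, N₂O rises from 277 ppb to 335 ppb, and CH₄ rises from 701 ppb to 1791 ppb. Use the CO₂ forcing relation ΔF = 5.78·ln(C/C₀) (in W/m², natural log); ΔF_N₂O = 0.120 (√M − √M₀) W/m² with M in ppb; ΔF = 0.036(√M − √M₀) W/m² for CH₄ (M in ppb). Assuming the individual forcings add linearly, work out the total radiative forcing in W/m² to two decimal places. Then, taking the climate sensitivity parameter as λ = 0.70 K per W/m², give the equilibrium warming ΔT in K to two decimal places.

CO₂: 5.78 × ln(654/414) = 5.78 × ln(1.57971) = 5.78 × 0.45724 = 2.6428 W/m².
N₂O: 0.120 × (√335 − √277) = 0.120 × (18.3030 − 16.6433) = 0.120 × 1.6597 = 0.1992 W/m².
CH₄: 0.036 × (√1791 − √701) = 0.036 × (42.3202 − 26.4764) = 0.036 × 15.8438 = 0.5704 W/m².
Total ΔF = 2.6428 + 0.1992 + 0.5704 = 3.4124 W/m².
ΔT = λ ΔF = 0.70 × 3.41 = 2.3870 K.

ΔF = 3.41 W/m²; ΔT = 2.39 K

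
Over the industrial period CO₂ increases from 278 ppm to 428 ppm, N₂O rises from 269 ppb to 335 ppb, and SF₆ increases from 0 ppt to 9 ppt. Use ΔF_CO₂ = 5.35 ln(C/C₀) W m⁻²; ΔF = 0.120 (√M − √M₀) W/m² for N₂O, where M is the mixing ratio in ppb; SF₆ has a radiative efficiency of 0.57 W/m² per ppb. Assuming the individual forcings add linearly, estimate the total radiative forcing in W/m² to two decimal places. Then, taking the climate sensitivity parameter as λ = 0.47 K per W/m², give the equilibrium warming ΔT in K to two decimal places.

CO₂: 5.35 × ln(428/278) = 5.35 × ln(1.53957) = 5.35 × 0.43150 = 2.3085 W/m².
N₂O: 0.120 × (√335 − √269) = 0.120 × (18.3030 − 16.4012) = 0.120 × 1.9018 = 0.2282 W/m².
SF₆: Δ = 9 − 0 = 9 ppt = 0.009 ppb; ΔF = 0.57 × 0.009 = 0.0051 W/m².
Total ΔF = 2.3085 + 0.2282 + 0.0051 = 2.5418 W/m².
ΔT = λ ΔF = 0.47 × 2.54 = 1.1938 K.

ΔF = 2.54 W/m²; ΔT = 1.19 K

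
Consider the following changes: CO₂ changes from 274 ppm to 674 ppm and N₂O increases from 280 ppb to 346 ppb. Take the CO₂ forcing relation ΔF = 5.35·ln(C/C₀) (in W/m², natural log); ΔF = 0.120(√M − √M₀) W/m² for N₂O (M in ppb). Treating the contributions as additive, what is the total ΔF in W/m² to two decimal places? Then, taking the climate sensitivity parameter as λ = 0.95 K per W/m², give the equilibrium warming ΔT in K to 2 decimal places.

CO₂: 5.35 × ln(674/274) = 5.35 × ln(2.45985) = 5.35 × 0.90010 = 4.8155 W/m².
N₂O: 0.120 × (√346 − √280) = 0.120 × (18.6011 − 16.7332) = 0.120 × 1.8679 = 0.2241 W/m².
Total ΔF = 4.8155 + 0.2241 = 5.0396 W/m².
ΔT = λ ΔF = 0.95 × 5.04 = 4.7880 K.

ΔF = 5.04 W/m²; ΔT = 4.79 K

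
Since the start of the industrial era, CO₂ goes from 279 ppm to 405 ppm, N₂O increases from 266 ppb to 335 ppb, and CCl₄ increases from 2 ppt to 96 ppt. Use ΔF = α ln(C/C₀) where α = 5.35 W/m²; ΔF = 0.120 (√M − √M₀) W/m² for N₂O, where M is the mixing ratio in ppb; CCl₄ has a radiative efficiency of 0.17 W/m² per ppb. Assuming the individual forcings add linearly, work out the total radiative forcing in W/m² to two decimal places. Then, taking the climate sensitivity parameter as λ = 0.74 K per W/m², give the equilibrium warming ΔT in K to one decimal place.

CO₂: 5.35 × ln(405/279) = 5.35 × ln(1.45161) = 5.35 × 0.37267 = 1.9938 W/m².
N₂O: 0.120 × (√335 − √266) = 0.120 × (18.3030 − 16.3095) = 0.120 × 1.9935 = 0.2392 W/m².
CCl₄: Δ = 96 − 2 = 94 ppt = 0.094 ppb; ΔF = 0.17 × 0.094 = 0.0160 W/m².
Total ΔF = 1.9938 + 0.2392 + 0.0160 = 2.2490 W/m².
ΔT = λ ΔF = 0.74 × 2.25 = 1.6650 K.

ΔF = 2.25 W/m²; ΔT = 1.7 K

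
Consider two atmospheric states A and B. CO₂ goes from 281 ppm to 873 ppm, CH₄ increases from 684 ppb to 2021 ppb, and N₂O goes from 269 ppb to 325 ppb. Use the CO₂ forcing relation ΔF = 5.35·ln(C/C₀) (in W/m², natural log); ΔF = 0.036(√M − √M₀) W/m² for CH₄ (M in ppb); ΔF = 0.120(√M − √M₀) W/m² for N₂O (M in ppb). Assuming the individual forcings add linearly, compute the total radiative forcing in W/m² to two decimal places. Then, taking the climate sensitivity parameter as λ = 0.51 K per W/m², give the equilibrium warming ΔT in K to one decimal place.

ΔF = 6.94 W/m²; ΔT = 3.5 K

CO₂: 5.35 × ln(873/281) = 5.35 × ln(3.10676) = 5.35 × 1.13358 = 6.0647 W/m².
CH₄: 0.036 × (√2021 − √684) = 0.036 × (44.9555 − 26.1534) = 0.036 × 18.8021 = 0.6769 W/m².
N₂O: 0.120 × (√325 − √269) = 0.120 × (18.0278 − 16.4012) = 0.120 × 1.6266 = 0.1952 W/m².
Total ΔF = 6.0647 + 0.6769 + 0.1952 = 6.9368 W/m².
ΔT = λ ΔF = 0.51 × 6.94 = 3.5394 K.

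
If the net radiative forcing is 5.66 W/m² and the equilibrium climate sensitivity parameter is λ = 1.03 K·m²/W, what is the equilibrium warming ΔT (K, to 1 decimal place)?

ΔT = λ ΔF = 1.03 × 5.66 = 5.8298 K.

ΔT = 5.8 K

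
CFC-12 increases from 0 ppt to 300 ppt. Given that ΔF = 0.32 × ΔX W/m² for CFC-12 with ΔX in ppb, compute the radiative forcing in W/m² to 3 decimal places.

ΔF = 0.096 W/m²

CFC-12: Δ = 300 − 0 = 300 ppt = 0.300 ppb; ΔF = 0.32 × 0.300 = 0.0960 W/m².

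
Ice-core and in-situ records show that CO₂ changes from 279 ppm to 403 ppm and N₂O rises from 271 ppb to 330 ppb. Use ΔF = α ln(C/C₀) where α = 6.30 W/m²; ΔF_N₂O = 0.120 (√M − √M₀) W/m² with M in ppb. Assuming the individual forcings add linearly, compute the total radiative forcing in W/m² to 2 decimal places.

CO₂: 6.30 × ln(403/279) = 6.30 × ln(1.44444) = 6.30 × 0.36772 = 2.3166 W/m².
N₂O: 0.120 × (√330 − √271) = 0.120 × (18.1659 − 16.4621) = 0.120 × 1.7038 = 0.2045 W/m².
Total ΔF = 2.3166 + 0.2045 = 2.5211 W/m².

ΔF = 2.52 W/m²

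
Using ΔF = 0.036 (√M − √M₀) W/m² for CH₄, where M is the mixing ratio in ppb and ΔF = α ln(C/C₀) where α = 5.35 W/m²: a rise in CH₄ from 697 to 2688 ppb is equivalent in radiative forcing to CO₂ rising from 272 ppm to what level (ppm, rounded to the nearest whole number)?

C ≈ 323 ppm

CH₄ forcing: 0.036 × (√2688 − √697) = 0.036 × (51.8459 − 26.4008) = 0.036 × 25.4451 = 0.91602 W/m².
Set 5.35 ln(C/272) = 0.91602: ln(C/272) = 0.91602/5.35 = 0.17122, so C = 272 × e^0.17122 = 272 × 1.18675 = 322.80 ppm.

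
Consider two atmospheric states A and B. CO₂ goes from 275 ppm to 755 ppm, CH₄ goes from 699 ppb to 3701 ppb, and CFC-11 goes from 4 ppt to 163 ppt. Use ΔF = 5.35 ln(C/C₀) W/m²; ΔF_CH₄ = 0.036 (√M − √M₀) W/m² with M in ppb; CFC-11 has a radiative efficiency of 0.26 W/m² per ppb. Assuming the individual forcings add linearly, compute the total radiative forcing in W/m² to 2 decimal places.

ΔF = 6.68 W/m²

CO₂: 5.35 × ln(755/275) = 5.35 × ln(2.74545) = 5.35 × 1.00994 = 5.4032 W/m².
CH₄: 0.036 × (√3701 − √699) = 0.036 × (60.8358 − 26.4386) = 0.036 × 34.3972 = 1.2383 W/m².
CFC-11: Δ = 163 − 4 = 159 ppt = 0.159 ppb; ΔF = 0.26 × 0.159 = 0.0413 W/m².
Total ΔF = 5.4032 + 1.2383 + 0.0413 = 6.6828 W/m².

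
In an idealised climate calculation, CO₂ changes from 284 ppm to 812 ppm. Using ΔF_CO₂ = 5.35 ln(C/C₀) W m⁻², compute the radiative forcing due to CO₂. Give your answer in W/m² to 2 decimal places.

ΔF = 5.62 W/m²

CO₂: 5.35 × ln(812/284) = 5.35 × ln(2.85915) = 5.35 × 1.05052 = 5.6203 W/m².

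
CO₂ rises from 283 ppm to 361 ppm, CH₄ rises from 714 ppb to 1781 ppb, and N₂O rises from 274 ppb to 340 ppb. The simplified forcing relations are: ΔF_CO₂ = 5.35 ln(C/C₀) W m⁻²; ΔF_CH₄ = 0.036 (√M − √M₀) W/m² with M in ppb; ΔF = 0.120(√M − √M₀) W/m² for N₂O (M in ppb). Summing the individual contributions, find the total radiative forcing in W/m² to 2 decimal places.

ΔF = 2.09 W/m²

CO₂: 5.35 × ln(361/283) = 5.35 × ln(1.27562) = 5.35 × 0.24343 = 1.3024 W/m².
CH₄: 0.036 × (√1781 − √714) = 0.036 × (42.2019 − 26.7208) = 0.036 × 15.4811 = 0.5573 W/m².
N₂O: 0.120 × (√340 − √274) = 0.120 × (18.4391 − 16.5529) = 0.120 × 1.8862 = 0.2263 W/m².
Total ΔF = 1.3024 + 0.5573 + 0.2263 = 2.0860 W/m².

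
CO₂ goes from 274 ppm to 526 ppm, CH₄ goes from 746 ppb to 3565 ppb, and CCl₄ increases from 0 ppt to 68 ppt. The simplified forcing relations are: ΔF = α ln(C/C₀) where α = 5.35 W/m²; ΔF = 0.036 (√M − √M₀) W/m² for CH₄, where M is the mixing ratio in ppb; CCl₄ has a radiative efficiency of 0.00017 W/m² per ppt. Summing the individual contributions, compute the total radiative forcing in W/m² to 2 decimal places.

CO₂: 5.35 × ln(526/274) = 5.35 × ln(1.91971) = 5.35 × 0.65217 = 3.4891 W/m².
CH₄: 0.036 × (√3565 − √746) = 0.036 × (59.7076 − 27.3130) = 0.036 × 32.3946 = 1.1662 W/m².
CCl₄: ΔF = 0.00017 × (68 − 0) = 0.00017 × 68 = 0.0116 W/m².
Total ΔF = 3.4891 + 1.1662 + 0.0116 = 4.6669 W/m².

ΔF = 4.67 W/m²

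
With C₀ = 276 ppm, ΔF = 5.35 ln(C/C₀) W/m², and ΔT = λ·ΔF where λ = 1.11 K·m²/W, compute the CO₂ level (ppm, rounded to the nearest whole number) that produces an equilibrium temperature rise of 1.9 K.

Required forcing: ΔF = ΔT/λ = 1.9/1.11 = 1.7117 W/m².
Then ln(C/276) = ΔF/5.35 = 1.7117/5.35 = 0.31994.
So C = 276 × e^0.31994 = 276 × 1.37705 = 380.07 ppm.

C ≈ 380 ppm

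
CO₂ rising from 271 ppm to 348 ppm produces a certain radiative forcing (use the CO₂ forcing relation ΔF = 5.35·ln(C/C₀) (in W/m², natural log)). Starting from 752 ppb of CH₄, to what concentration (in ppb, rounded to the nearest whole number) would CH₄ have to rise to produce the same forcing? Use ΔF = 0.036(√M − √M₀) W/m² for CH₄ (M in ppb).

CO₂ forcing: 5.35 × ln(348/271) = 5.35 × 0.250084 = 1.33795 W/m².
Set 0.036(√M − √752) = 1.33795: √M = 1.33795/0.036 + √752 = 37.1653 + 27.4226 = 64.5879.
M = (64.5879)² = 4171.60 ppb.

M ≈ 4172 ppb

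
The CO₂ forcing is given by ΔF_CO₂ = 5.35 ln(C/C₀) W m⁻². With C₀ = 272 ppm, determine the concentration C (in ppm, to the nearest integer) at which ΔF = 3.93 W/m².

C ≈ 567 ppm

Set 5.35 ln(C/272) = 3.93, so ln(C/272) = 3.93/5.35 = 0.73458.
Then C/272 = e^0.73458 = 2.08461, giving C = 272 × 2.08461 = 567.01 ppm.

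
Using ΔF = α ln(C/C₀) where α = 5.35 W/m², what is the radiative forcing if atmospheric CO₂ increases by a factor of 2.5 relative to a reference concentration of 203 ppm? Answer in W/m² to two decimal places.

ΔF = 4.90 W/m²

Because the forcing depends only on the ratio C/C₀, the initial concentration does not enter.
ΔF = 5.35 × ln(2.5) = 5.35 × 0.91629 = 4.9022 W/m².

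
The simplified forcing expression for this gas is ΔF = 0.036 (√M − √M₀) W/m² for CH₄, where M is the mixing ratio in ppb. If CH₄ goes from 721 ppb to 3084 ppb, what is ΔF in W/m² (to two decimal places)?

CH₄: 0.036 × (√3084 − √721) = 0.036 × (55.5338 − 26.8514) = 0.036 × 28.6824 = 1.0326 W/m².

ΔF = 1.03 W/m²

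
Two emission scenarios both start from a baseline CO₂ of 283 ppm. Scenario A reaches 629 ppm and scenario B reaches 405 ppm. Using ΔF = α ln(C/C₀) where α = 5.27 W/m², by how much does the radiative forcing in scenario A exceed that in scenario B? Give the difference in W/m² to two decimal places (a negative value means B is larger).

ΔF_A − ΔF_B = 2.32 W/m²

ΔF_A = 5.27 ln(629/283) = 5.27 × 0.79868 = 4.2090 W/m².
ΔF_B = 5.27 ln(405/283) = 5.27 × 0.35844 = 1.8890 W/m².
Difference: 4.2090 − 1.8890 = 2.3200 W/m².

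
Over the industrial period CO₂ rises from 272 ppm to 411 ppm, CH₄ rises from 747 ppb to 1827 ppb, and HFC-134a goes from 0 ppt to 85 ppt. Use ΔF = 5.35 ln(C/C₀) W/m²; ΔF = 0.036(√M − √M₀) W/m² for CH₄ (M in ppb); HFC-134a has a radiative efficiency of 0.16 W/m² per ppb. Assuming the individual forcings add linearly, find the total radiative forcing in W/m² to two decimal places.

ΔF = 2.78 W/m²

CO₂: 5.35 × ln(411/272) = 5.35 × ln(1.51103) = 5.35 × 0.41279 = 2.2084 W/m².
CH₄: 0.036 × (√1827 − √747) = 0.036 × (42.7434 − 27.3313) = 0.036 × 15.4121 = 0.5548 W/m².
HFC-134a: Δ = 85 − 0 = 85 ppt = 0.085 ppb; ΔF = 0.16 × 0.085 = 0.0136 W/m².
Total ΔF = 2.2084 + 0.5548 + 0.0136 = 2.7768 W/m².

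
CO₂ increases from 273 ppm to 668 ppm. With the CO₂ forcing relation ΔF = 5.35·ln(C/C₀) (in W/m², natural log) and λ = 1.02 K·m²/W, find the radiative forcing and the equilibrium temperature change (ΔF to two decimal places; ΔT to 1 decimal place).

CO₂: 5.35 × ln(668/273) = 5.35 × ln(2.44689) = 5.35 × 0.89482 = 4.7873 W/m².
ΔT = λ ΔF = 1.02 × 4.79 = 4.8858 K.

ΔF = 4.79 W/m²; ΔT = 4.9 K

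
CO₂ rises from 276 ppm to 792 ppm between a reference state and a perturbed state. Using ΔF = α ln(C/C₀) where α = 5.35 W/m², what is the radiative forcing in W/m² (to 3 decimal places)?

ΔF = 5.640 W/m²

CO₂: 5.35 × ln(792/276) = 5.35 × ln(2.86957) = 5.35 × 1.05416 = 5.6398 W/m².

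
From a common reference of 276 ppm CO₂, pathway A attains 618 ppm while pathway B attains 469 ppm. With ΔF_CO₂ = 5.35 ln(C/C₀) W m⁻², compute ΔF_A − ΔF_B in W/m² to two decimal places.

ΔF_A = 5.35 ln(618/276) = 5.35 × 0.80609 = 4.3126 W/m².
ΔF_B = 5.35 ln(469/276) = 5.35 × 0.53020 = 2.8366 W/m².
Difference: 4.3126 − 2.8366 = 1.4760 W/m².

ΔF_A − ΔF_B = 1.48 W/m²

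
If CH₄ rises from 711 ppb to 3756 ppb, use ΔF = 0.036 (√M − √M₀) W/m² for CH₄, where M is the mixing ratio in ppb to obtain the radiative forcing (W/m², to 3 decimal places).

CH₄: 0.036 × (√3756 − √711) = 0.036 × (61.2862 − 26.6646) = 0.036 × 34.6216 = 1.2464 W/m².

ΔF = 1.246 W/m²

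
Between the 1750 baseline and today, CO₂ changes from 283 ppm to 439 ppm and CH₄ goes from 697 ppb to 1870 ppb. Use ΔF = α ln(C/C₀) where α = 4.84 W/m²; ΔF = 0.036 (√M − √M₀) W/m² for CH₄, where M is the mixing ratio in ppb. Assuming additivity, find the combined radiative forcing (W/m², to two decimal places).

CO₂: 4.84 × ln(439/283) = 4.84 × ln(1.55124) = 4.84 × 0.43905 = 2.1250 W/m².
CH₄: 0.036 × (√1870 − √697) = 0.036 × (43.2435 − 26.4008) = 0.036 × 16.8427 = 0.6063 W/m².
Total ΔF = 2.1250 + 0.6063 = 2.7313 W/m².

ΔF = 2.73 W/m²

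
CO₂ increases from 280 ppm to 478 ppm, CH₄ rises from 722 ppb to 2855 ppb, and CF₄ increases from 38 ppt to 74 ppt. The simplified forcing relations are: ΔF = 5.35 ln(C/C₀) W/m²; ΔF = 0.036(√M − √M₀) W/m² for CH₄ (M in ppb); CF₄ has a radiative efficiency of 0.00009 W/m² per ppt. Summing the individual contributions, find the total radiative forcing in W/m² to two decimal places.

ΔF = 3.82 W/m²

CO₂: 5.35 × ln(478/280) = 5.35 × ln(1.70714) = 5.35 × 0.53482 = 2.8613 W/m².
CH₄: 0.036 × (√2855 − √722) = 0.036 × (53.4322 − 26.8701) = 0.036 × 26.5621 = 0.9562 W/m².
CF₄: ΔF = 0.00009 × (74 − 38) = 0.00009 × 36 = 0.0032 W/m².
Total ΔF = 2.8613 + 0.9562 + 0.0032 = 3.8207 W/m².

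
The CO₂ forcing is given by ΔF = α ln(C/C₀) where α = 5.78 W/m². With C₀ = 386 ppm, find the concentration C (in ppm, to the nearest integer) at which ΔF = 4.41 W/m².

Set 5.78 ln(C/386) = 4.41, so ln(C/386) = 4.41/5.78 = 0.76298.
Then C/386 = e^0.76298 = 2.14466, giving C = 386 × 2.14466 = 827.84 ppm.

C ≈ 828 ppm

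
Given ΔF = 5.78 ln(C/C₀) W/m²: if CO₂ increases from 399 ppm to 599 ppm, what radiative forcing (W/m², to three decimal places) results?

ΔF = 2.348 W/m²

CO₂: 5.78 × ln(599/399) = 5.78 × ln(1.50125) = 5.78 × 0.40630 = 2.3484 W/m².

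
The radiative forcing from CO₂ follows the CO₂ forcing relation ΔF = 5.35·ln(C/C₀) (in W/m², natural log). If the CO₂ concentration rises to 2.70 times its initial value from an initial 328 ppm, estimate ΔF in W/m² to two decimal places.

Because the forcing depends only on the ratio C/C₀, the initial concentration does not enter.
ΔF = 5.35 × ln(2.70) = 5.35 × 0.99325 = 5.3139 W/m².

ΔF = 5.31 W/m²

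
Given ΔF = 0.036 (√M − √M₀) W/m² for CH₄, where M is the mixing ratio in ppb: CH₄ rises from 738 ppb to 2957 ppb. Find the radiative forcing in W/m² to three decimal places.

ΔF = 0.980 W/m²

CH₄: 0.036 × (√2957 − √738) = 0.036 × (54.3783 − 27.1662) = 0.036 × 27.2121 = 0.9796 W/m².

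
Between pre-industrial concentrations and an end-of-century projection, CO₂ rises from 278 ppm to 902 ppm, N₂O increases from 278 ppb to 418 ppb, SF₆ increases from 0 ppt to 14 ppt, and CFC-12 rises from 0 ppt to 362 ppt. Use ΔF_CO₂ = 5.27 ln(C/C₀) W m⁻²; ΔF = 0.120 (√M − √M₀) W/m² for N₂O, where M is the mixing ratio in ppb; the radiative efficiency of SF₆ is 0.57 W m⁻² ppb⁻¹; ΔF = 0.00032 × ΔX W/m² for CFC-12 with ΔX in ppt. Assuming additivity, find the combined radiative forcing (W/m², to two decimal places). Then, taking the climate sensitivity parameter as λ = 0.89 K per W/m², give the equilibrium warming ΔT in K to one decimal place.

CO₂: 5.27 × ln(902/278) = 5.27 × ln(3.24460) = 5.27 × 1.17699 = 6.2027 W/m².
N₂O: 0.120 × (√418 − √278) = 0.120 × (20.4450 − 16.6733) = 0.120 × 3.7717 = 0.4526 W/m².
SF₆: Δ = 14 − 0 = 14 ppt = 0.014 ppb; ΔF = 0.57 × 0.014 = 0.0080 W/m².
CFC-12: ΔF = 0.00032 × (362 − 0) = 0.00032 × 362 = 0.1158 W/m².
Total ΔF = 6.2027 + 0.4526 + 0.0080 + 0.1158 = 6.7791 W/m².
ΔT = λ ΔF = 0.89 × 6.78 = 6.0342 K.

ΔF = 6.78 W/m²; ΔT = 6.0 K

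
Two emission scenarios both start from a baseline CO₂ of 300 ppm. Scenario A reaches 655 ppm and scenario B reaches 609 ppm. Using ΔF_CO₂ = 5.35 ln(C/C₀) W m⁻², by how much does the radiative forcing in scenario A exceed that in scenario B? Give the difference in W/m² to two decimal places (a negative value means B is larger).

ΔF_A − ΔF_B = 0.39 W/m²

ΔF_A = 5.35 ln(655/300) = 5.35 × 0.78085 = 4.1775 W/m².
ΔF_B = 5.35 ln(609/300) = 5.35 × 0.70804 = 3.7880 W/m².
Difference: 4.1775 − 3.7880 = 0.3895 W/m².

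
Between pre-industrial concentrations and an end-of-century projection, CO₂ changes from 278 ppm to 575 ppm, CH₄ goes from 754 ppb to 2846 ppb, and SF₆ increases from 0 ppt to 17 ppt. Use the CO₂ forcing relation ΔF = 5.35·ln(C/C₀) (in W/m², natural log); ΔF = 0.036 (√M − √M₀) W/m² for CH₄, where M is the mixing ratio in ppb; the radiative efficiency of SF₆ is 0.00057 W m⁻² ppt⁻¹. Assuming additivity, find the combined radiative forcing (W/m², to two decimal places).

ΔF = 4.83 W/m²

CO₂: 5.35 × ln(575/278) = 5.35 × ln(2.06835) = 5.35 × 0.72675 = 3.8881 W/m².
CH₄: 0.036 × (√2846 − √754) = 0.036 × (53.3479 − 27.4591) = 0.036 × 25.8888 = 0.9320 W/m².
SF₆: ΔF = 0.00057 × (17 − 0) = 0.00057 × 17 = 0.0097 W/m².
Total ΔF = 3.8881 + 0.9320 + 0.0097 = 4.8298 W/m².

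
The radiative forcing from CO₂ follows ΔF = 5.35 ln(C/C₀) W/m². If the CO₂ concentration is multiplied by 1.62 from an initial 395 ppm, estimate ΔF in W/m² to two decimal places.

ΔF = 2.58 W/m²

ΔF = 5.35 × ln(1.62) = 5.35 × 0.48243 = 2.5810 W/m².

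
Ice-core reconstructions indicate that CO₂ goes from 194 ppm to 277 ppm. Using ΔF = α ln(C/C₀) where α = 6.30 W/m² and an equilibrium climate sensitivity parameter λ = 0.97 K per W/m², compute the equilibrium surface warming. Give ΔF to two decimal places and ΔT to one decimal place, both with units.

ΔF = 2.24 W/m²; ΔT = 2.2 K

CO₂: 6.30 × ln(277/194) = 6.30 × ln(1.42784) = 6.30 × 0.35616 = 2.2438 W/m².
ΔT = λ ΔF = 0.97 × 2.24 = 2.1728 K.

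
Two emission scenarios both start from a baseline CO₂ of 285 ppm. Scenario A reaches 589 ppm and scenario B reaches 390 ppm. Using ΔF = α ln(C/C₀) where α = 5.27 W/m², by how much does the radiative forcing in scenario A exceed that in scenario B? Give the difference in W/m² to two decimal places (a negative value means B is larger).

ΔF_A − ΔF_B = 2.17 W/m²

ΔF_A = 5.27 ln(589/285) = 5.27 × 0.72594 = 3.8257 W/m².
ΔF_B = 5.27 ln(390/285) = 5.27 × 0.31366 = 1.6530 W/m².
Difference: 3.8257 − 1.6530 = 2.1727 W/m².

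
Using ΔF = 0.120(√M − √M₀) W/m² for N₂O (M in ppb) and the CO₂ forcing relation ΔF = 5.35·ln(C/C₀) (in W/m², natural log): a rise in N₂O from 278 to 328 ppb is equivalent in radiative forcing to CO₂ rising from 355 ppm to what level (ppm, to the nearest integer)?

N₂O forcing: 0.120 × (√328 − √278) = 0.120 × (18.1108 − 16.6733) = 0.120 × 1.4375 = 0.17250 W/m².
Set 5.35 ln(C/355) = 0.17250: ln(C/355) = 0.17250/5.35 = 0.03224, so C = 355 × e^0.03224 = 355 × 1.03277 = 366.63 ppm.

C ≈ 367 ppm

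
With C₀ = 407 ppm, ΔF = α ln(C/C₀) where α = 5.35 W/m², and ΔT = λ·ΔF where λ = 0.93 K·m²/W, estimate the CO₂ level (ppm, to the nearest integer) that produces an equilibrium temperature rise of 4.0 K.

Required forcing: ΔF = ΔT/λ = 4.0/0.93 = 4.3011 W/m².
Then ln(C/407) = ΔF/5.35 = 4.3011/5.35 = 0.80394.
So C = 407 × e^0.80394 = 407 × 2.23433 = 909.37 ppm.

C ≈ 909 ppm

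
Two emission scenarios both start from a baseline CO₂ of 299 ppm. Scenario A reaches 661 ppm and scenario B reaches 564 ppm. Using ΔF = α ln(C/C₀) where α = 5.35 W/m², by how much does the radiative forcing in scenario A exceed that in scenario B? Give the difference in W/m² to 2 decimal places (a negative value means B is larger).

ΔF_A = 5.35 ln(661/299) = 5.35 × 0.79331 = 4.2442 W/m².
ΔF_B = 5.35 ln(564/299) = 5.35 × 0.63461 = 3.3952 W/m².
Difference: 4.2442 − 3.3952 = 0.8490 W/m².

ΔF_A − ΔF_B = 0.85 W/m²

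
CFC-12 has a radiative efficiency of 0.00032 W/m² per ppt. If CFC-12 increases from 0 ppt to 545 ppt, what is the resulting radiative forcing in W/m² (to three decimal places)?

ΔF = 0.174 W/m²

CFC-12: ΔF = 0.00032 × (545 − 0) = 0.00032 × 545 = 0.1744 W/m².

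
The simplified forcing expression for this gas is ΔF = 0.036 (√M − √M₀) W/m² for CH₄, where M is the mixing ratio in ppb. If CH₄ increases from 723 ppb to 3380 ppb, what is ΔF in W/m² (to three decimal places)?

CH₄: 0.036 × (√3380 − √723) = 0.036 × (58.1378 − 26.8887) = 0.036 × 31.2491 = 1.1250 W/m².

ΔF = 1.125 W/m²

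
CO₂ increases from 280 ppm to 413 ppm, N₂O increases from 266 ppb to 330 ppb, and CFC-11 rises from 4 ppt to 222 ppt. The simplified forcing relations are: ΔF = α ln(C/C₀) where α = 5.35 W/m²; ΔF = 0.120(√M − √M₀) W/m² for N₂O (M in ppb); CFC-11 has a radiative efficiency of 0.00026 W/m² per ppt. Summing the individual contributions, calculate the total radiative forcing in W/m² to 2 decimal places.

ΔF = 2.36 W/m²

CO₂: 5.35 × ln(413/280) = 5.35 × ln(1.47500) = 5.35 × 0.38866 = 2.0793 W/m².
N₂O: 0.120 × (√330 − √266) = 0.120 × (18.1659 − 16.3095) = 0.120 × 1.8564 = 0.2228 W/m².
CFC-11: ΔF = 0.00026 × (222 − 4) = 0.00026 × 218 = 0.0567 W/m².
Total ΔF = 2.0793 + 0.2228 + 0.0567 = 2.3588 W/m².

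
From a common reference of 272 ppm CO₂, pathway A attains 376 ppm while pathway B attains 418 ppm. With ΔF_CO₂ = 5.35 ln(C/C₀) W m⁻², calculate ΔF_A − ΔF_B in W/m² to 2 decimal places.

ΔF_A = 5.35 ln(376/272) = 5.35 × 0.32379 = 1.7323 W/m².
ΔF_B = 5.35 ln(418/272) = 5.35 × 0.42968 = 2.2988 W/m².
Difference: 1.7323 − 2.2988 = -0.5665 W/m².
(Equivalently, ΔF_A − ΔF_B = 5.35 ln(376/418) = 5.35 × -0.10589 = -0.5665 W/m².)

ΔF_A − ΔF_B = -0.57 W/m²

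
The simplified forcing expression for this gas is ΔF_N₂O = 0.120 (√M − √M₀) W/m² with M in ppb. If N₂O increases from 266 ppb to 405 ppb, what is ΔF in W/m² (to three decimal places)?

ΔF = 0.458 W/m²

N₂O: 0.120 × (√405 − √266) = 0.120 × (20.1246 − 16.3095) = 0.120 × 3.8151 = 0.4578 W/m².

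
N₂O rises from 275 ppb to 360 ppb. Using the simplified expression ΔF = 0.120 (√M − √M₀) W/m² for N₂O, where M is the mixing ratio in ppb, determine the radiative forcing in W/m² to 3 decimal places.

N₂O: 0.120 × (√360 − √275) = 0.120 × (18.9737 − 16.5831) = 0.120 × 2.3906 = 0.2869 W/m².

ΔF = 0.287 W/m²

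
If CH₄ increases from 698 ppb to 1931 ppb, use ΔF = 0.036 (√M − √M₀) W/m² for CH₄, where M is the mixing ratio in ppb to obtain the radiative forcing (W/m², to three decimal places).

ΔF = 0.631 W/m²

CH₄: 0.036 × (√1931 − √698) = 0.036 × (43.9431 − 26.4197) = 0.036 × 17.5234 = 0.6308 W/m².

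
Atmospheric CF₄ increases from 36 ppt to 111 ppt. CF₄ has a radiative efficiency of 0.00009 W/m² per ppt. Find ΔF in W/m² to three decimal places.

CF₄: ΔF = 0.00009 × (111 − 36) = 0.00009 × 75 = 0.0068 W/m².

ΔF = 0.007 W/m²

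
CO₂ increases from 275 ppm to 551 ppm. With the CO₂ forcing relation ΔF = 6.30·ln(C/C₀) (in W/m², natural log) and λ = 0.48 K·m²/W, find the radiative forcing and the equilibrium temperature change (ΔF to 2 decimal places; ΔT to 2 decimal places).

ΔF = 4.38 W/m²; ΔT = 2.10 K

CO₂: 6.30 × ln(551/275) = 6.30 × ln(2.00364) = 6.30 × 0.69497 = 4.3783 W/m².
ΔT = λ ΔF = 0.48 × 4.38 = 2.1024 K.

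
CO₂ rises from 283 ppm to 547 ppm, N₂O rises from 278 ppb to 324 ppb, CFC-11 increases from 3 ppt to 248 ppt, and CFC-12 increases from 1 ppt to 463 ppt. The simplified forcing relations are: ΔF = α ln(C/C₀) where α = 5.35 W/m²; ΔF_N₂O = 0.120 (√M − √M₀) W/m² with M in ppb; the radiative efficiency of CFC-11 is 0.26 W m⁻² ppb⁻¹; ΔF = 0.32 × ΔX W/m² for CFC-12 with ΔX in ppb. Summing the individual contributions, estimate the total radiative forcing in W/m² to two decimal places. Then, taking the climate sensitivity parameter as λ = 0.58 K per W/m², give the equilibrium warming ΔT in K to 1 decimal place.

CO₂: 5.35 × ln(547/283) = 5.35 × ln(1.93286) = 5.35 × 0.65900 = 3.5257 W/m².
N₂O: 0.120 × (√324 − √278) = 0.120 × (18.0000 − 16.6733) = 0.120 × 1.3267 = 0.1592 W/m².
CFC-11: Δ = 248 − 3 = 245 ppt = 0.245 ppb; ΔF = 0.26 × 0.245 = 0.0637 W/m².
CFC-12: Δ = 463 − 1 = 462 ppt = 0.462 ppb; ΔF = 0.32 × 0.462 = 0.1478 W/m².
Total ΔF = 3.5257 + 0.1592 + 0.0637 + 0.1478 = 3.8964 W/m².
ΔT = λ ΔF = 0.58 × 3.90 = 2.2620 K.

ΔF = 3.90 W/m²; ΔT = 2.3 K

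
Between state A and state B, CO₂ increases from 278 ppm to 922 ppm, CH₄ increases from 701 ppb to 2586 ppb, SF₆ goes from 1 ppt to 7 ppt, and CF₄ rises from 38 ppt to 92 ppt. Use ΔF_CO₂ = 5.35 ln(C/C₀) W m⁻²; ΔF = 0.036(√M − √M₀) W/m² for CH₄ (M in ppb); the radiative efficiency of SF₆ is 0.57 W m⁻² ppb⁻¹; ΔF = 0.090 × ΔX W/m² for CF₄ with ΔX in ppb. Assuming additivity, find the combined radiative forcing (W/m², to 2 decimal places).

CO₂: 5.35 × ln(922/278) = 5.35 × ln(3.31655) = 5.35 × 1.19893 = 6.4143 W/m².
CH₄: 0.036 × (√2586 − √701) = 0.036 × (50.8527 − 26.4764) = 0.036 × 24.3763 = 0.8775 W/m².
SF₆: Δ = 7 − 1 = 6 ppt = 0.006 ppb; ΔF = 0.57 × 0.006 = 0.0034 W/m².
CF₄: Δ = 92 − 38 = 54 ppt = 0.054 ppb; ΔF = 0.090 × 0.054 = 0.0049 W/m².
Total ΔF = 6.4143 + 0.8775 + 0.0034 + 0.0049 = 7.3001 W/m².

ΔF = 7.30 W/m²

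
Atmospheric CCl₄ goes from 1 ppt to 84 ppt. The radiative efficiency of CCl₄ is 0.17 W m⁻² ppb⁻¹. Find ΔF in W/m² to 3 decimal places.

ΔF = 0.014 W/m²

CCl₄: Δ = 84 − 1 = 83 ppt = 0.083 ppb; ΔF = 0.17 × 0.083 = 0.0141 W/m².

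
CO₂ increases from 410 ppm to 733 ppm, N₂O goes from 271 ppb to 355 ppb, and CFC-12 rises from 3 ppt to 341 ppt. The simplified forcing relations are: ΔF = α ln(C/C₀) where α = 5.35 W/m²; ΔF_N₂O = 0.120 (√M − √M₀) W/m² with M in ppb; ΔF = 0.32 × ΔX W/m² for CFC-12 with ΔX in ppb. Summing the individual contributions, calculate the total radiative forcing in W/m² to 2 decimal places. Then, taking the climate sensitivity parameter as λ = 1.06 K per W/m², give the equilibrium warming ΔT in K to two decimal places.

CO₂: 5.35 × ln(733/410) = 5.35 × ln(1.78780) = 5.35 × 0.58099 = 3.1083 W/m².
N₂O: 0.120 × (√355 − √271) = 0.120 × (18.8414 − 16.4621) = 0.120 × 2.3793 = 0.2855 W/m².
CFC-12: Δ = 341 − 3 = 338 ppt = 0.338 ppb; ΔF = 0.32 × 0.338 = 0.1082 W/m².
Total ΔF = 3.1083 + 0.2855 + 0.1082 = 3.5020 W/m².
ΔT = λ ΔF = 1.06 × 3.50 = 3.7100 K.

ΔF = 3.50 W/m²; ΔT = 3.71 K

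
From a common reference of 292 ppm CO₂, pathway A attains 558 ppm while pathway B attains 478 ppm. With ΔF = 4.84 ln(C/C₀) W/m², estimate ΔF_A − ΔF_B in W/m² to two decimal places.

ΔF_A − ΔF_B = 0.75 W/m²

ΔF_A = 4.84 ln(558/292) = 4.84 × 0.64761 = 3.1344 W/m².
ΔF_B = 4.84 ln(478/292) = 4.84 × 0.49286 = 2.3854 W/m².
Difference: 3.1344 − 2.3854 = 0.7490 W/m².
(Equivalently, ΔF_A − ΔF_B = 4.84 ln(558/478) = 4.84 × 0.15475 = 0.7490 W/m².)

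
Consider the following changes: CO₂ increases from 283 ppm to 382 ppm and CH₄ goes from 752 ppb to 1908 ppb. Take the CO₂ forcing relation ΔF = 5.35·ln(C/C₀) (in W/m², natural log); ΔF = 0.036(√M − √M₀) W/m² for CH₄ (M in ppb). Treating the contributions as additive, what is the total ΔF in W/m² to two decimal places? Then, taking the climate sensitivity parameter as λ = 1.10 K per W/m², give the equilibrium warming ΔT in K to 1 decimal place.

CO₂: 5.35 × ln(382/283) = 5.35 × ln(1.34982) = 5.35 × 0.29997 = 1.6048 W/m².
CH₄: 0.036 × (√1908 − √752) = 0.036 × (43.6807 − 27.4226) = 0.036 × 16.2581 = 0.5853 W/m².
Total ΔF = 1.6048 + 0.5853 = 2.1901 W/m².
ΔT = λ ΔF = 1.10 × 2.19 = 2.4090 K.

ΔF = 2.19 W/m²; ΔT = 2.4 K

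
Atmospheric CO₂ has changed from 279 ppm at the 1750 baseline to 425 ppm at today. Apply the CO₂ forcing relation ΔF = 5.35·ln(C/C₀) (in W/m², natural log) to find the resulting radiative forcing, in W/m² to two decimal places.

ΔF = 2.25 W/m²

CO₂ absorption bands are partially saturated, so forcing scales with the logarithm of the concentration ratio.
CO₂: 5.35 × ln(425/279) = 5.35 × ln(1.52330) = 5.35 × 0.42088 = 2.2517 W/m².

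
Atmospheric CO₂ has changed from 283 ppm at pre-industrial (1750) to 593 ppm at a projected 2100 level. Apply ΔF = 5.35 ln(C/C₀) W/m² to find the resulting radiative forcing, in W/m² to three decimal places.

ΔF = 3.958 W/m²

CO₂: 5.35 × ln(593/283) = 5.35 × ln(2.09541) = 5.35 × 0.73975 = 3.9577 W/m².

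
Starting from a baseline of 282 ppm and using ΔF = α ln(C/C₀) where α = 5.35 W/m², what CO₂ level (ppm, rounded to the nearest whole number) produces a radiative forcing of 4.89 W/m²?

Set 5.35 ln(C/282) = 4.89, so ln(C/282) = 4.89/5.35 = 0.91402.
Then C/282 = e^0.91402 = 2.49433, giving C = 282 × 2.49433 = 703.40 ppm.

C ≈ 703 ppm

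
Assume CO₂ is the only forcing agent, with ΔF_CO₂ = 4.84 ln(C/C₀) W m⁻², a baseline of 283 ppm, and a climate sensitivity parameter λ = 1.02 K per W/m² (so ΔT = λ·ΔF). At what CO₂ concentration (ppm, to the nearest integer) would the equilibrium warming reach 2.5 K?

C ≈ 470 ppm

Required forcing: ΔF = ΔT/λ = 2.5/1.02 = 2.4510 W/m².
Then ln(C/283) = ΔF/4.84 = 2.4510/4.84 = 0.50640.
So C = 283 × e^0.50640 = 283 × 1.65931 = 469.58 ppm.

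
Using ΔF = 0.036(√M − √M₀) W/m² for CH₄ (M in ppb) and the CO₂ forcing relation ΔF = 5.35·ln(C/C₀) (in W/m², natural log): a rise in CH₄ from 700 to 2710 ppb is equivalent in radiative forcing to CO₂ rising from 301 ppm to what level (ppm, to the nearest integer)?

CH₄ forcing: 0.036 × (√2710 − √700) = 0.036 × (52.0577 − 26.4575) = 0.036 × 25.6002 = 0.92161 W/m².
Set 5.35 ln(C/301) = 0.92161: ln(C/301) = 0.92161/5.35 = 0.17226, so C = 301 × e^0.17226 = 301 × 1.18799 = 357.58 ppm.

C ≈ 358 ppm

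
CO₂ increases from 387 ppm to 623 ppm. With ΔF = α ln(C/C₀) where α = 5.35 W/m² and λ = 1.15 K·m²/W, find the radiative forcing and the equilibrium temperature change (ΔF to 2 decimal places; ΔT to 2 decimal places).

ΔF = 2.55 W/m²; ΔT = 2.93 K

CO₂: 5.35 × ln(623/387) = 5.35 × ln(1.60982) = 5.35 × 0.47612 = 2.5472 W/m².
ΔT = λ ΔF = 1.15 × 2.55 = 2.9325 K.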